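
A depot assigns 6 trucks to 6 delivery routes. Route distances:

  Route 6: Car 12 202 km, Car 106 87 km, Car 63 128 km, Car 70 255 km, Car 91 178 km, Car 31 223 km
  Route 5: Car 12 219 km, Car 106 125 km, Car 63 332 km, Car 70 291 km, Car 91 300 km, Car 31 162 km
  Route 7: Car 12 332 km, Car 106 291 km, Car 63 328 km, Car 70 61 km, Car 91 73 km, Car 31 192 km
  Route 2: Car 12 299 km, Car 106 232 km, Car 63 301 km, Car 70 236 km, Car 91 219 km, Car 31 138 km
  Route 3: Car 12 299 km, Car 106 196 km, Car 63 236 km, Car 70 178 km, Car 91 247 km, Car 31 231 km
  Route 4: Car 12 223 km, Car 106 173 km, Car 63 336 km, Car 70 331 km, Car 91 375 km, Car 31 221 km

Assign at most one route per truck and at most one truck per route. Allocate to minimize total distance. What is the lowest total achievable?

Optimal: Car 12→Route 4 (223 km), Car 106→Route 5 (125 km), Car 63→Route 6 (128 km), Car 70→Route 3 (178 km), Car 91→Route 7 (73 km), Car 31→Route 2 (138 km) — total 223+125+128+178+73+138 = 865 km.
Row-greedy (each truck in turn takes its cheapest remaining route) gives 1064 km, worse by 199.
Next-best assignment: Car 12→Route 5, Car 106→Route 4, Car 63→Route 6, Car 70→Route 3, Car 91→Route 7, Car 31→Route 2 = 909 km.

Minimum total: 865 km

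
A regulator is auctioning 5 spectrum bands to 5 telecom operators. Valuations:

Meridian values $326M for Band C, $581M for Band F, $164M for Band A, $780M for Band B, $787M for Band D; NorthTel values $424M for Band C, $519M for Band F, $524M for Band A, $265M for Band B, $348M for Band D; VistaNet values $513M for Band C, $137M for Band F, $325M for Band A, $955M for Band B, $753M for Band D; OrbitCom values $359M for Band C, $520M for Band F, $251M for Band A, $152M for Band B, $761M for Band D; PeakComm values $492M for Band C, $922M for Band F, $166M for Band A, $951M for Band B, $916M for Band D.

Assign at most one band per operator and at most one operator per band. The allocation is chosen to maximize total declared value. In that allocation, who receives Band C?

OrbitCom receives Band C.

Treat this as an assignment problem: match each operator to one band.
Optimal: Meridian→Band D ($787M), NorthTel→Band A ($524M), VistaNet→Band B ($955M), OrbitCom→Band C ($359M), PeakComm→Band F ($922M) — total 787+524+955+359+922 = $3547M.
Row-greedy (each operator in turn takes its best remaining band) gives $3278M, worse by 269.
Next-best assignment: Meridian→Band B, NorthTel→Band A, VistaNet→Band C, OrbitCom→Band D, PeakComm→Band F = $3500M.
Checked against all permutations: $3547M is optimal.
OrbitCom's own top band is Band D ($761M), but forcing OrbitCom→Band D and reassigning the rest optimally gives only $3500M — worse by 47.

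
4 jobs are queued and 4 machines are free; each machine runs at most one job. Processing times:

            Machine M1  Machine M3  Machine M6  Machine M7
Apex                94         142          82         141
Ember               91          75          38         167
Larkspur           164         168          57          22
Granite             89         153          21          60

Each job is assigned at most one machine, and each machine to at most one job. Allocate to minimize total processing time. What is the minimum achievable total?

Optimal: Apex→Machine M1 (94 min), Ember→Machine M3 (75 min), Larkspur→Machine M7 (22 min), Granite→Machine M6 (21 min) — total 94+75+22+21 = 212 min.
Row-greedy (each job in turn takes its cheapest remaining machine) gives 268 min, worse by 56.

Minimum total: 212 min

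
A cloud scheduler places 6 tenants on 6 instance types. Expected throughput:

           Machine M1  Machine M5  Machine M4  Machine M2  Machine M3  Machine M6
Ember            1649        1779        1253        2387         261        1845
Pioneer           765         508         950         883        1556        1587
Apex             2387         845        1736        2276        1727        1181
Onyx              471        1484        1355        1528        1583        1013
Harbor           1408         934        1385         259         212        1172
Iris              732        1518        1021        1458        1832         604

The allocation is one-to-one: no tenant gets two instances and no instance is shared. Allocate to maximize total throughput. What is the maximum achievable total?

Max total: 11062 ops/s

This is a one-to-one assignment (maximum-weight bipartite matching).
Optimal: Ember→Machine M2 (2387 ops/s), Pioneer→Machine M6 (1587 ops/s), Apex→Machine M1 (2387 ops/s), Onyx→Machine M5 (1484 ops/s), Harbor→Machine M4 (1385 ops/s), Iris→Machine M3 (1832 ops/s) — total 2387+1587+2387+1484+1385+1832 = 11062 ops/s.
Row-greedy (each tenant in turn takes its best remaining instance) gives 10847 ops/s, worse by 215.
Swapping Ember↔Apex (Ember→Machine M1 1649 ops/s, Apex→Machine M2 2276 ops/s) loses 849.
No other one-to-one assignment exceeds 11062 ops/s.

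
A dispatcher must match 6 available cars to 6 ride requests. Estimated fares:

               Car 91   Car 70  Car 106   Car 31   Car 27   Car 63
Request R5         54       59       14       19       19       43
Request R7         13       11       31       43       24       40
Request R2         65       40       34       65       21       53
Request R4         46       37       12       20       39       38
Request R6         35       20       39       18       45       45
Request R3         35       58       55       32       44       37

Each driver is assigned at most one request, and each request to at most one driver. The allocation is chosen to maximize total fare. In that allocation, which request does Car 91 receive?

Car 91 receives Request R4.

Optimal: Car 91→Request R4 ($46), Car 70→Request R5 ($59), Car 106→Request R3 ($55), Car 31→Request R2 ($65), Car 27→Request R6 ($45), Car 63→Request R7 ($40) — total 46+59+55+65+45+40 = $310.
Column-greedy (each request in turn goes to its best remaining driver) gives $306, worse by 4.
Next-best assignment: Car 91→Request R2, Car 70→Request R5, Car 106→Request R3, Car 31→Request R7, Car 27→Request R4, Car 63→Request R6 = $306.
Checked against all permutations: $310 is optimal.
Car 91's own top request is Request R2 ($65), but forcing Car 91→Request R2 and reassigning the rest optimally gives only $306 — worse by 4.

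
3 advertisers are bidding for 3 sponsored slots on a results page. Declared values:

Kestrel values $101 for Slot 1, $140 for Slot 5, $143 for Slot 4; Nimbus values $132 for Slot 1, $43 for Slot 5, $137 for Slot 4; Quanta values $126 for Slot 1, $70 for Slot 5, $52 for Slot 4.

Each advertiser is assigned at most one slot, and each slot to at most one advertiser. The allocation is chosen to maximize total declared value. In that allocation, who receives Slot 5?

Optimal: Kestrel→Slot 5 ($140), Nimbus→Slot 4 ($137), Quanta→Slot 1 ($126) — total 140+137+126 = $403.
Max-entry greedy (repeatedly take the single best remaining cell) gives $345, worse by 58.
Kestrel's own top slot is Slot 4 ($143), but forcing Kestrel→Slot 4 and reassigning the rest optimally gives only $345 — worse by 58.

Kestrel receives Slot 5.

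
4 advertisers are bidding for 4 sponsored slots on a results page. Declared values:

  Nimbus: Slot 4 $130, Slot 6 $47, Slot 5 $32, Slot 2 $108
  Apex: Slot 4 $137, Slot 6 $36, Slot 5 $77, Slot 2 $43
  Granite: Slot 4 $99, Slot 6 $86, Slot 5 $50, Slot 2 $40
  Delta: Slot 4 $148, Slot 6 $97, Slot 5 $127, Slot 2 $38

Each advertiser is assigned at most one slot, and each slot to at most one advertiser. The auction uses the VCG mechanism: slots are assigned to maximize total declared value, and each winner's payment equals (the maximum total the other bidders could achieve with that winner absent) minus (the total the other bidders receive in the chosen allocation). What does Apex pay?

Apex pays $22.

Efficient allocation: Nimbus→Slot 2 ($108), Apex→Slot 4 ($137), Granite→Slot 6 ($86), Delta→Slot 5 ($127); total welfare W = $458.
Apex receives Slot 4 at value $137, so the others get W − 137 = $321.
Without Apex: best allocation of the remaining 3 bidders over all 4 slots is Nimbus→Slot 4 ($130), Granite→Slot 6 ($86), Delta→Slot 5 ($127), total $343.
VCG payment = (others' best without Apex) − (others' welfare with Apex) = 343 − 321 = $22.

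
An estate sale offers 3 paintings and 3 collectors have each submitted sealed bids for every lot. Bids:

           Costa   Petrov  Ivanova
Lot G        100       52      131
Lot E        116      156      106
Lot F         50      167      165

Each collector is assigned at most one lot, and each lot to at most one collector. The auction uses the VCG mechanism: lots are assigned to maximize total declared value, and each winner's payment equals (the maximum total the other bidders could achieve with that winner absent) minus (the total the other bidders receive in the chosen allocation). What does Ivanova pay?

Efficient allocation: Costa→Lot G ($100), Petrov→Lot E ($156), Ivanova→Lot F ($165); total welfare W = $421.
Ivanova receives Lot F at value $165, so the others get W − 165 = $256.
Without Ivanova: best allocation of the remaining 2 bidders over all 3 lots is Costa→Lot E ($116), Petrov→Lot F ($167), total $283.
VCG payment = (others' best without Ivanova) − (others' welfare with Ivanova) = 283 − 256 = $27.

Ivanova pays $27.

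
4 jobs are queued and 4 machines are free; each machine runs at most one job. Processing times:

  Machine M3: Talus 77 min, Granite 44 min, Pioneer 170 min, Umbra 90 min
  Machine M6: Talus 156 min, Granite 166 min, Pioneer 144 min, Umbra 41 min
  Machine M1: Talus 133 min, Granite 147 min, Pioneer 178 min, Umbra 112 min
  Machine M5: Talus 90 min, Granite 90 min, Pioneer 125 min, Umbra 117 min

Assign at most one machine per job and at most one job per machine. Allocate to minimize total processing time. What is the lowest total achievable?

This is a one-to-one assignment (minimum-cost bipartite matching).
Optimal: Talus→Machine M1 (133 min), Granite→Machine M3 (44 min), Pioneer→Machine M5 (125 min), Umbra→Machine M6 (41 min) — total 133+44+125+41 = 343 min.
Row-greedy (each job in turn takes its cheapest remaining machine) gives 423 min, worse by 80.
Next-best assignment: Talus→Machine M5, Granite→Machine M3, Pioneer→Machine M1, Umbra→Machine M6 = 353 min.
Swapping Talus↔Pioneer (Talus→Machine M5 90 min, Pioneer→Machine M1 178 min) adds 10.
No other one-to-one assignment undercuts 343 min.

Min total: 343 min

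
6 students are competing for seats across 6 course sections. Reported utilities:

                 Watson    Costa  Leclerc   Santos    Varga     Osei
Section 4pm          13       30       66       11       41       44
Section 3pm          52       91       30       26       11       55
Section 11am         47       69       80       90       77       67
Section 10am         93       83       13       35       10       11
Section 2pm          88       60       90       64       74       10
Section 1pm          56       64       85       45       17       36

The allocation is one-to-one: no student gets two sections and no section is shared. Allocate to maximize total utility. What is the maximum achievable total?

Maximum total: 477 points

Optimal: Watson→Section 10am (93 points), Costa→Section 3pm (91 points), Leclerc→Section 1pm (85 points), Santos→Section 11am (90 points), Varga→Section 2pm (74 points), Osei→Section 4pm (44 points) — total 93+91+85+90+74+44 = 477 points.
Max-entry greedy (repeatedly take the single best remaining cell) gives 425 points, worse by 52.
Swapping Osei↔Leclerc (Osei→Section 1pm 36 points, Leclerc→Section 4pm 66 points) loses 27.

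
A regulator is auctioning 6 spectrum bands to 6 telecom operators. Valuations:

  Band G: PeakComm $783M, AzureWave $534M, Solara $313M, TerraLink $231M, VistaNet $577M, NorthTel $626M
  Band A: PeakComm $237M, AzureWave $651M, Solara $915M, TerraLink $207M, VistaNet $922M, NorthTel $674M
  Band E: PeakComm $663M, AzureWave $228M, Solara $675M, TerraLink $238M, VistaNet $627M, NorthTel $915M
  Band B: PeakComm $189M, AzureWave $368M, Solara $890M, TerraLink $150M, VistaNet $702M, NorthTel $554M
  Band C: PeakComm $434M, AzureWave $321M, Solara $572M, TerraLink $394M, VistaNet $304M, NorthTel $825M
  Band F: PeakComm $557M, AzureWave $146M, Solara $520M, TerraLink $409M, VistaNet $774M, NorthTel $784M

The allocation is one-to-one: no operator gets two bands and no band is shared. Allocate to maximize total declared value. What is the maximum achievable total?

This is a one-to-one assignment (maximum-weight bipartite matching).
Optimal: PeakComm→Band G ($783M), AzureWave→Band A ($651M), Solara→Band B ($890M), TerraLink→Band C ($394M), VistaNet→Band F ($774M), NorthTel→Band E ($915M) — total 783+651+890+394+774+915 = $4407M.
Max-entry greedy (repeatedly take the single best remaining cell) gives $4240M, worse by 167.
Next-best assignment: PeakComm→Band E, AzureWave→Band G, Solara→Band B, TerraLink→Band F, VistaNet→Band A, NorthTel→Band C = $4243M.

Maximum total: $4407M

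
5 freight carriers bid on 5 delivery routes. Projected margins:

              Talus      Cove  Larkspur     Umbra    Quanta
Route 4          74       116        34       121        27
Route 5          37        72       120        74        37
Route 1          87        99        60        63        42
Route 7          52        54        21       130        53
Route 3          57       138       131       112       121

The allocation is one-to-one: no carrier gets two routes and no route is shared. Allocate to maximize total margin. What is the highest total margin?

Max total: $574k

This is a one-to-one assignment (maximum-weight bipartite matching).
Optimal: Talus→Route 1 ($87k), Cove→Route 4 ($116k), Larkspur→Route 5 ($120k), Umbra→Route 7 ($130k), Quanta→Route 3 ($121k) — total 87+116+120+130+121 = $574k.
Column-greedy (each route in turn goes to its best remaining carrier) gives $450k, worse by 124.
Next-best assignment: Talus→Route 4, Cove→Route 1, Larkspur→Route 5, Umbra→Route 7, Quanta→Route 3 = $544k.
Every other assignment is strictly worse.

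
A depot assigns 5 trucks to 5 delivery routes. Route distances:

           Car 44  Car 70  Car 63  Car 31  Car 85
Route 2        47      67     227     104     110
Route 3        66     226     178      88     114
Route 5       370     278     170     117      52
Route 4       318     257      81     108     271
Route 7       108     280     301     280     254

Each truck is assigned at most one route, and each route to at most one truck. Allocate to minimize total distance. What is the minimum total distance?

Min total: 396 km

This is the linear assignment problem.
Optimal: Car 44→Route 7 (108 km), Car 70→Route 2 (67 km), Car 63→Route 4 (81 km), Car 31→Route 3 (88 km), Car 85→Route 5 (52 km) — total 108+67+81+88+52 = 396 km.
Row-greedy (each truck in turn takes its cheapest remaining route) gives 725 km, worse by 329.
Swapping Car 70↔Car 85 (Car 70→Route 5 278 km, Car 85→Route 2 110 km) adds 269.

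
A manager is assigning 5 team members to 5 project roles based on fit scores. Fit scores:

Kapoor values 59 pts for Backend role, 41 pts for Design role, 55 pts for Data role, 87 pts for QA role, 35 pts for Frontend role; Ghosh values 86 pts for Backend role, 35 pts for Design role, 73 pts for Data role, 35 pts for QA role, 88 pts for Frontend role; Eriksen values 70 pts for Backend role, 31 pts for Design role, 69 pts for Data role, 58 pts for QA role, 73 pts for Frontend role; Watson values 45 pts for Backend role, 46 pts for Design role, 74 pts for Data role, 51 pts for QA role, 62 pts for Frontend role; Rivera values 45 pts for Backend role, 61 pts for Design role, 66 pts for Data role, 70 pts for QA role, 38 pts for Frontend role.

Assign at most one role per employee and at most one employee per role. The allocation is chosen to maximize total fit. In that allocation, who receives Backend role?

Ghosh receives Backend role.

Optimal: Kapoor→QA role (87 pts), Ghosh→Backend role (86 pts), Eriksen→Frontend role (73 pts), Watson→Data role (74 pts), Rivera→Design role (61 pts) — total 87+86+73+74+61 = 381 pts.
Max-entry greedy (repeatedly take the single best remaining cell) gives 380 pts, worse by 1.
Ghosh's own top role is Frontend role (88 pts), but forcing Ghosh→Frontend role and reassigning the rest optimally gives only 380 pts — worse by 1.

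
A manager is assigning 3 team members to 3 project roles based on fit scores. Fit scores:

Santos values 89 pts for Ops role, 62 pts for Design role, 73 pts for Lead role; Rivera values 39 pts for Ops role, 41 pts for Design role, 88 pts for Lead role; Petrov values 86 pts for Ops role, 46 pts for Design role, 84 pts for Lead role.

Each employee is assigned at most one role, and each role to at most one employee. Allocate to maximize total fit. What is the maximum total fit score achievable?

Maximum total: 236 pts

Optimal: Santos→Design role (62 pts), Rivera→Lead role (88 pts), Petrov→Ops role (86 pts) — total 62+88+86 = 236 pts.
Row-greedy (each employee in turn takes its best remaining role) gives 223 pts, worse by 13.
Next-best assignment: Santos→Ops role, Rivera→Lead role, Petrov→Design role = 223 pts.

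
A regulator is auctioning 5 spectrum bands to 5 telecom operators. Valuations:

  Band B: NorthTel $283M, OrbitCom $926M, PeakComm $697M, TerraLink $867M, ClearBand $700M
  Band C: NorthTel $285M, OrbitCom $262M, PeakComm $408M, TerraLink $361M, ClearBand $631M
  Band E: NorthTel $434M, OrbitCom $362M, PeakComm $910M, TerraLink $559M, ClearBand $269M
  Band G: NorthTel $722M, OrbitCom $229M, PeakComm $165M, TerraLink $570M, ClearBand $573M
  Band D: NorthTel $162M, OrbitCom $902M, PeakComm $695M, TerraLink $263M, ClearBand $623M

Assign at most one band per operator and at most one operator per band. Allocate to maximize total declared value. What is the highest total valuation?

Max total: $4032M

Optimal: NorthTel→Band G ($722M), OrbitCom→Band D ($902M), PeakComm→Band E ($910M), TerraLink→Band B ($867M), ClearBand→Band C ($631M) — total 722+902+910+867+631 = $4032M.
No other one-to-one assignment exceeds $4032M.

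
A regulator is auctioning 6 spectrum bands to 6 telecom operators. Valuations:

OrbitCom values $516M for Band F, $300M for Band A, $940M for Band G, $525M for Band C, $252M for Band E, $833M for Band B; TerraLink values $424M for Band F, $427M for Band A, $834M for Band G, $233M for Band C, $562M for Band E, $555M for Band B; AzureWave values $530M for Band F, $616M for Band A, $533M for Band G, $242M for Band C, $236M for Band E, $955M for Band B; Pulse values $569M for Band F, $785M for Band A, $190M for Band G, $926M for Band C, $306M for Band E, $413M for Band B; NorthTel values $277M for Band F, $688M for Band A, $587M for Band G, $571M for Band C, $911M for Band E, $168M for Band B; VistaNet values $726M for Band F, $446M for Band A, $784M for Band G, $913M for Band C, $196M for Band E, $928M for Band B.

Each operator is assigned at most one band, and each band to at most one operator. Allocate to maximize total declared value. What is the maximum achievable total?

Optimal: OrbitCom→Band G ($940M), TerraLink→Band F ($424M), AzureWave→Band B ($955M), Pulse→Band A ($785M), NorthTel→Band E ($911M), VistaNet→Band C ($913M) — total 940+424+955+785+911+913 = $4928M.
Column-greedy (each band in turn goes to its best remaining operator) gives $4539M, worse by 389.
No other one-to-one assignment exceeds $4928M.

Max total: $4928M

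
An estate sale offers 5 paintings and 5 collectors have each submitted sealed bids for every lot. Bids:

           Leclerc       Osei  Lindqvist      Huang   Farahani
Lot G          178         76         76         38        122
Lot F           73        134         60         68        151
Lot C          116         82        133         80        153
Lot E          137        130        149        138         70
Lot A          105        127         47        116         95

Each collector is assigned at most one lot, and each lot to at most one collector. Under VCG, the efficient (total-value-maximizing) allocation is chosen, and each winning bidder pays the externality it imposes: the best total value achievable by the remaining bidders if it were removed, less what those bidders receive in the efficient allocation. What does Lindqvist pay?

Lindqvist pays $22.

Efficient allocation: Leclerc→Lot G ($178), Osei→Lot F ($134), Lindqvist→Lot E ($149), Huang→Lot A ($116), Farahani→Lot C ($153); total welfare W = $730.
Lindqvist receives Lot E at value $149, so the others get W − 149 = $581.
Without Lindqvist: best allocation of the remaining 4 bidders over all 5 lots is Leclerc→Lot G ($178), Osei→Lot F ($134), Huang→Lot E ($138), Farahani→Lot C ($153), total $603.
VCG payment = (others' best without Lindqvist) − (others' welfare with Lindqvist) = 603 − 581 = $22.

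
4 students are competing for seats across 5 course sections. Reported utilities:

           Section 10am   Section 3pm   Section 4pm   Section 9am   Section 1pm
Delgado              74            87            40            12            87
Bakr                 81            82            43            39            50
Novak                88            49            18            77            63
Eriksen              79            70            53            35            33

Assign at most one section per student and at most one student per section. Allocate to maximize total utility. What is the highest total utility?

Optimal: Delgado→Section 1pm (87 points), Bakr→Section 3pm (82 points), Novak→Section 9am (77 points), Eriksen→Section 10am (79 points) — total 87+82+77+79 = 325 points.
Row-greedy (each student in turn takes its best remaining section) gives 298 points, worse by 27.
Next-best assignment: Delgado→Section 1pm, Bakr→Section 10am, Novak→Section 9am, Eriksen→Section 3pm = 315 points.
No other one-to-one assignment exceeds 325 points.

Max total: 325 points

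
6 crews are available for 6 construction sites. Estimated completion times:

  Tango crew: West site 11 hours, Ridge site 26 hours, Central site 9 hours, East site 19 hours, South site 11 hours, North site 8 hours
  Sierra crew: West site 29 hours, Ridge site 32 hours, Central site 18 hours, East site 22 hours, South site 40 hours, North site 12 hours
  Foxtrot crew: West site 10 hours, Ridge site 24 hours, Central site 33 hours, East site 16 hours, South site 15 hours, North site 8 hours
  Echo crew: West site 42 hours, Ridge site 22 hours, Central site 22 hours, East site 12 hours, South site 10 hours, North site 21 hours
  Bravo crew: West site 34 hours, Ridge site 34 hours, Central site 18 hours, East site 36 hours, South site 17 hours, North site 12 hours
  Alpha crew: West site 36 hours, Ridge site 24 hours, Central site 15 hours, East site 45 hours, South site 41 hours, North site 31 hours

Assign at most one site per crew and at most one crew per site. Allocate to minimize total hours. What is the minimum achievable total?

Treat this as an assignment problem: match each crew to one site.
Optimal: Tango crew→Central site (9 hours), Sierra crew→North site (12 hours), Foxtrot crew→West site (10 hours), Echo crew→East site (12 hours), Bravo crew→South site (17 hours), Alpha crew→Ridge site (24 hours) — total 9+12+10+12+17+24 = 84 hours.
Column-greedy (each site in turn goes to its cheapest remaining crew) gives 111 hours, worse by 27.

Min total: 84 hours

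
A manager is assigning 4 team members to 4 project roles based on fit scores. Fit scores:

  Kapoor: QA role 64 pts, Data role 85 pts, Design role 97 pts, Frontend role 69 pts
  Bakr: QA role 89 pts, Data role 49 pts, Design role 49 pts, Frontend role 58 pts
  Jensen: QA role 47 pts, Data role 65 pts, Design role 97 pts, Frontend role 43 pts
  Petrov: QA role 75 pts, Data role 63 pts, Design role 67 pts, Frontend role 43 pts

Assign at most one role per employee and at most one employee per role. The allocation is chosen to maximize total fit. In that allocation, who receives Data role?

Petrov receives Data role.

Optimal: Kapoor→Frontend role (69 pts), Bakr→QA role (89 pts), Jensen→Design role (97 pts), Petrov→Data role (63 pts) — total 69+89+97+63 = 318 pts.
Max-entry greedy (repeatedly take the single best remaining cell) gives 294 pts, worse by 24.
Checked against all permutations: 318 pts is optimal.
Petrov's own top role is QA role (75 pts), but forcing Petrov→QA role and reassigning the rest optimally gives only 315 pts — worse by 3.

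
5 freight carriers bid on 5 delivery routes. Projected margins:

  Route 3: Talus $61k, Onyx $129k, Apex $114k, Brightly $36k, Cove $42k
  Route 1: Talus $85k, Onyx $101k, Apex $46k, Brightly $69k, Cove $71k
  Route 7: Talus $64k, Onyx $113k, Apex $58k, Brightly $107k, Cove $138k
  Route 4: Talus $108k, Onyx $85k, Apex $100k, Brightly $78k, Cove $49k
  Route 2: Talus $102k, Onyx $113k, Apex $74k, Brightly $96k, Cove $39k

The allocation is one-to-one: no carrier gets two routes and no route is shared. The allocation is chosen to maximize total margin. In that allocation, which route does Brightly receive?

Brightly receives Route 2.

This is the linear assignment problem.
Optimal: Talus→Route 4 ($108k), Onyx→Route 1 ($101k), Apex→Route 3 ($114k), Brightly→Route 2 ($96k), Cove→Route 7 ($138k) — total 108+101+114+96+138 = $557k.
Row-greedy (each carrier in turn takes its best remaining route) gives $489k, worse by 68.
Next-best assignment: Talus→Route 1, Onyx→Route 3, Apex→Route 4, Brightly→Route 2, Cove→Route 7 = $548k.
Checked against all permutations: $557k is optimal.
Brightly's own top route is Route 7 ($107k), but forcing Brightly→Route 7 and reassigning the rest optimally gives only $513k — worse by 44.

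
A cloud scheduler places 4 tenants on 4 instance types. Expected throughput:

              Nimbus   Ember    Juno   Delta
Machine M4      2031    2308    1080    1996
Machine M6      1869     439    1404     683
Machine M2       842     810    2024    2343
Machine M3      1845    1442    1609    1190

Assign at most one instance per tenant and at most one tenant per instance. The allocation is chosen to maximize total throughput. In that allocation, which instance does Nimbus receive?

Nimbus receives Machine M6.

Optimal: Nimbus→Machine M6 (1869 ops/s), Ember→Machine M4 (2308 ops/s), Juno→Machine M3 (1609 ops/s), Delta→Machine M2 (2343 ops/s) — total 1869+2308+1609+2343 = 8129 ops/s.
Row-greedy (each tenant in turn takes its best remaining instance) gives 6180 ops/s, worse by 1949.
Next-best assignment: Nimbus→Machine M3, Ember→Machine M4, Juno→Machine M6, Delta→Machine M2 = 7900 ops/s.
Swapping Nimbus↔Juno (Nimbus→Machine M3 1845 ops/s, Juno→Machine M6 1404 ops/s) loses 229.
Every other assignment is strictly worse.
Nimbus's own top instance is Machine M4 (2031 ops/s), but forcing Nimbus→Machine M4 and reassigning the rest optimally gives only 7220 ops/s — worse by 909.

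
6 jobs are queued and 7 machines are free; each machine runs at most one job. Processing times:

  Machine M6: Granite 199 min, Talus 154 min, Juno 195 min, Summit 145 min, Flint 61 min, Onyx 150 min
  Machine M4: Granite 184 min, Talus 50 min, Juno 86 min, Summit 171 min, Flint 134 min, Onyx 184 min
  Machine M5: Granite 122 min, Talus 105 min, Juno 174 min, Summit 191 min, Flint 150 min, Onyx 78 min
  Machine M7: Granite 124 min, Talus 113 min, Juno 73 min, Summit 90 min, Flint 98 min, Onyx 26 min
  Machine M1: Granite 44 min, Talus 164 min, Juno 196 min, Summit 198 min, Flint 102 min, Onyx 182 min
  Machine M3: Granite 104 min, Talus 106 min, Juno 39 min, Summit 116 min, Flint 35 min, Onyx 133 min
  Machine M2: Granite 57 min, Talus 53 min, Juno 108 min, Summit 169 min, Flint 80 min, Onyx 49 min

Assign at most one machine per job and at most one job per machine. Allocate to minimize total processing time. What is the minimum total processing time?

Treat this as an assignment problem: match each job to one machine.
Optimal: Granite→Machine M1 (44 min), Talus→Machine M4 (50 min), Juno→Machine M3 (39 min), Summit→Machine M7 (90 min), Flint→Machine M6 (61 min), Onyx→Machine M2 (49 min) — total 44+50+39+90+61+49 = 333 min.
Column-greedy (each machine in turn goes to its cheapest remaining job) gives 422 min, worse by 89.
Next-best assignment: Granite→Machine M1, Talus→Machine M4, Juno→Machine M3, Summit→Machine M7, Flint→Machine M6, Onyx→Machine M5 = 362 min.
Swapping Granite↔Summit (Granite→Machine M7 124 min, Summit→Machine M1 198 min) adds 188.
Checked against all permutations: 333 min is optimal.

Min total: 333 min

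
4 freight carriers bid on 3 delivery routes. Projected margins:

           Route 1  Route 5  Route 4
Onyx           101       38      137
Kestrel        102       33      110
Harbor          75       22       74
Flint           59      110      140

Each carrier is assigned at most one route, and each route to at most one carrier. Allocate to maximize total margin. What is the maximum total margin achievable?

Maximum total: $349k

Optimal: Kestrel→Route 1 ($102k), Flint→Route 5 ($110k), Onyx→Route 4 ($137k) — total 102+110+137 = $349k.
Row-greedy (each carrier in turn takes its best remaining route) gives $261k, worse by 88.
Next-best assignment: Harbor→Route 1, Flint→Route 5, Onyx→Route 4 = $322k.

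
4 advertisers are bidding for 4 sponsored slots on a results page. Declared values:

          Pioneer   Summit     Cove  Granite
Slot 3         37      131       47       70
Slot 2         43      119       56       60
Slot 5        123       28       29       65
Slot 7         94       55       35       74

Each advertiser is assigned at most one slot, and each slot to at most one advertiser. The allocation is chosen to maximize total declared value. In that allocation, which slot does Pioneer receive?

Optimal: Pioneer→Slot 5 ($123), Summit→Slot 3 ($131), Cove→Slot 2 ($56), Granite→Slot 7 ($74) — total 123+131+56+74 = $384.
Next-best assignment: Pioneer→Slot 5, Summit→Slot 2, Cove→Slot 3, Granite→Slot 7 = $363.
Swapping Pioneer↔Summit (Pioneer→Slot 3 $37, Summit→Slot 5 $28) loses 189.

Pioneer receives Slot 5.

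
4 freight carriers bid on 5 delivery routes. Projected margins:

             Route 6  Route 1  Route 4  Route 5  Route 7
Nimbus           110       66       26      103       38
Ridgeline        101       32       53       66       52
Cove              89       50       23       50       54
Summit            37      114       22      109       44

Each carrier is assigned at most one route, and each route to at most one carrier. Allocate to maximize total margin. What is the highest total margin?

This is the linear assignment problem.
Optimal: Nimbus→Route 5 ($103k), Ridgeline→Route 6 ($101k), Cove→Route 7 ($54k), Summit→Route 1 ($114k) — total 103+101+54+114 = $372k.
Row-greedy (each carrier in turn takes its best remaining route) gives $344k, worse by 28.
Next-best assignment: Nimbus→Route 5, Ridgeline→Route 4, Cove→Route 6, Summit→Route 1 = $359k.
Checked against all permutations: $372k is optimal.

Max total: $372k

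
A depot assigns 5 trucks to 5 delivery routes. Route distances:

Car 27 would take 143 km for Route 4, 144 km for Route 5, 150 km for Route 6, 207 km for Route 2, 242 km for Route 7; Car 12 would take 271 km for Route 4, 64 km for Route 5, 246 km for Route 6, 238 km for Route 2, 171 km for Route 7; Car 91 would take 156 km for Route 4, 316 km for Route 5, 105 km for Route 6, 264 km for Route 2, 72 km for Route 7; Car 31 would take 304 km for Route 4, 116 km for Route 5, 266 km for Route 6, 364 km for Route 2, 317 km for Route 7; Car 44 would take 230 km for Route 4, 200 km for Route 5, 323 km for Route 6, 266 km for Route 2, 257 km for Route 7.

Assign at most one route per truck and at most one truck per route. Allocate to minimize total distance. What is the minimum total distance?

Treat this as an assignment problem: match each truck to one route.
Optimal: Car 27→Route 4 (143 km), Car 12→Route 7 (171 km), Car 91→Route 6 (105 km), Car 31→Route 5 (116 km), Car 44→Route 2 (266 km) — total 143+171+105+116+266 = 801 km.
Swapping Car 12↔Car 91 (Car 12→Route 6 246 km, Car 91→Route 7 72 km) adds 42.
Checked against all permutations: 801 km is optimal.

Minimum total: 801 km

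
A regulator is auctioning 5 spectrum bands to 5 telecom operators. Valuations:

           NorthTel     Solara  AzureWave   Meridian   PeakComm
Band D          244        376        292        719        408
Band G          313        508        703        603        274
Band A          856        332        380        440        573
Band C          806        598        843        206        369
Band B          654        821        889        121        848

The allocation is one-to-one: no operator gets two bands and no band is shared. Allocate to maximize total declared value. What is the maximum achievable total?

Optimal: NorthTel→Band A ($856M), Solara→Band G ($508M), AzureWave→Band C ($843M), Meridian→Band D ($719M), PeakComm→Band B ($848M) — total 856+508+843+719+848 = $3774M.
Max-entry greedy (repeatedly take the single best remaining cell) gives $3336M, worse by 438.
Swapping PeakComm↔NorthTel (PeakComm→Band A $573M, NorthTel→Band B $654M) loses 477.
Every other assignment is strictly worse.

Max total: $3774M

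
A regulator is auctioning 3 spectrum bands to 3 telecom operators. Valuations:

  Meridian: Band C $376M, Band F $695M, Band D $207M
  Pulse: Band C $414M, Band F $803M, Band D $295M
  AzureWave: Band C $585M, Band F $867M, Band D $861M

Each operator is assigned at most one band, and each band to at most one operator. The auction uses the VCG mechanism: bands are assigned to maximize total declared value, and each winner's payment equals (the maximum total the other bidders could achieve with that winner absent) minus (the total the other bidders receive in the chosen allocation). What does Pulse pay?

Pulse pays $319M.

Efficient allocation: Meridian→Band C ($376M), Pulse→Band F ($803M), AzureWave→Band D ($861M); total welfare W = $2040M.
Pulse receives Band F at value $803M, so the others get W − 803 = $1237M.
Without Pulse: best allocation of the remaining 2 bidders over all 3 bands is Meridian→Band F ($695M), AzureWave→Band D ($861M), total $1556M.
VCG payment = (others' best without Pulse) − (others' welfare with Pulse) = 1556 − 1237 = $319M.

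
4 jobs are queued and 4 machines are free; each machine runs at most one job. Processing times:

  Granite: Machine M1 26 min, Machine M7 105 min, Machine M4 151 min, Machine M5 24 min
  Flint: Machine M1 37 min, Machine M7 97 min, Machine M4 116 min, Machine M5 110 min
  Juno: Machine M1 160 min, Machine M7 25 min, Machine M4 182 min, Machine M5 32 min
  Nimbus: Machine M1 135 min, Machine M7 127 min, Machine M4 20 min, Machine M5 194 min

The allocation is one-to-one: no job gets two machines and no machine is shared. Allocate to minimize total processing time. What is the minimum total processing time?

Optimal: Granite→Machine M5 (24 min), Flint→Machine M1 (37 min), Juno→Machine M7 (25 min), Nimbus→Machine M4 (20 min) — total 24+37+25+20 = 106 min.
Column-greedy (each machine in turn goes to its cheapest remaining job) gives 181 min, worse by 75.

Minimum total: 106 min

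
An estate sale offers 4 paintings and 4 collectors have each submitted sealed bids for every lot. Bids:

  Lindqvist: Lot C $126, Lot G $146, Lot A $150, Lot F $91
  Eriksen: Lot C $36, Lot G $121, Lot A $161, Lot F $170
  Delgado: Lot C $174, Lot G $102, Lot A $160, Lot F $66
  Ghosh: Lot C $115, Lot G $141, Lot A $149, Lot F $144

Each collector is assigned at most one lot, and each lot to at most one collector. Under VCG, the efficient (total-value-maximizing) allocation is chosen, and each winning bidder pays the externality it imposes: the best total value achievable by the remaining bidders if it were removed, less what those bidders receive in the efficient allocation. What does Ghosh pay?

Efficient allocation: Lindqvist→Lot G ($146), Eriksen→Lot F ($170), Delgado→Lot C ($174), Ghosh→Lot A ($149); total welfare W = $639.
Ghosh receives Lot A at value $149, so the others get W − 149 = $490.
Without Ghosh: best allocation of the remaining 3 bidders over all 4 lots is Lindqvist→Lot A ($150), Eriksen→Lot F ($170), Delgado→Lot C ($174), total $494.
VCG payment = (others' best without Ghosh) − (others' welfare with Ghosh) = 494 − 490 = $4.

Ghosh pays $4.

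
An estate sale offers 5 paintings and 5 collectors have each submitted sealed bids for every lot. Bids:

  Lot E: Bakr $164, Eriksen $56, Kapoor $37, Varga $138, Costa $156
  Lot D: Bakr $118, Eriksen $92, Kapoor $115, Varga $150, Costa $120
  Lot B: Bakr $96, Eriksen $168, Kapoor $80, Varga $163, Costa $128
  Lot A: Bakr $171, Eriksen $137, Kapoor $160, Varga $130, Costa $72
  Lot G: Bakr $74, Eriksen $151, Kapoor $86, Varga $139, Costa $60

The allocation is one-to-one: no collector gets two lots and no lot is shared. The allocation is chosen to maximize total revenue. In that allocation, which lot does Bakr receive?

Optimal: Bakr→Lot E ($164), Eriksen→Lot G ($151), Kapoor→Lot A ($160), Varga→Lot B ($163), Costa→Lot D ($120) — total 164+151+160+163+120 = $758.
Row-greedy (each collector in turn takes its best remaining lot) gives $749, worse by 9.
Bakr's own top lot is Lot A ($171), but forcing Bakr→Lot A and reassigning the rest optimally gives only $756 — worse by 2.

Bakr receives Lot E.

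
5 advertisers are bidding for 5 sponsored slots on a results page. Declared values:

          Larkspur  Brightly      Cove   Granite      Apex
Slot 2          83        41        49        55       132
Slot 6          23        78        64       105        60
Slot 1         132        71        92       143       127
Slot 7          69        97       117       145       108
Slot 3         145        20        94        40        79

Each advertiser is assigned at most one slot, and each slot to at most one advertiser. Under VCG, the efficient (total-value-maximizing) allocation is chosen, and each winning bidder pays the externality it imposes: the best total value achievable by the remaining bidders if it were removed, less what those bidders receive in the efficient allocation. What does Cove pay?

Efficient allocation: Larkspur→Slot 3 ($145), Brightly→Slot 6 ($78), Cove→Slot 7 ($117), Granite→Slot 1 ($143), Apex→Slot 2 ($132); total welfare W = $615.
Cove receives Slot 7 at value $117, so the others get W − 117 = $498.
Without Cove: best allocation of the remaining 4 bidders over all 5 slots is Larkspur→Slot 3 ($145), Brightly→Slot 7 ($97), Granite→Slot 1 ($143), Apex→Slot 2 ($132), total $517.
VCG payment = (others' best without Cove) − (others' welfare with Cove) = 517 − 498 = $19.

Cove pays $19.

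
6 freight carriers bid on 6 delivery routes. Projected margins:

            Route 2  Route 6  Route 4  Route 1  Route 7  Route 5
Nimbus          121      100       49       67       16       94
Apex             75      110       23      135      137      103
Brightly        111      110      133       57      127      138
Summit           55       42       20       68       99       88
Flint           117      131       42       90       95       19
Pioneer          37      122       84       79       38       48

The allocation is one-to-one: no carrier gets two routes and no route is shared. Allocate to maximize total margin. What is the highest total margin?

Optimal: Nimbus→Route 2 ($121k), Apex→Route 1 ($135k), Brightly→Route 5 ($138k), Summit→Route 7 ($99k), Flint→Route 6 ($131k), Pioneer→Route 4 ($84k) — total 121+135+138+99+131+84 = $708k.
Row-greedy (each carrier in turn takes its best remaining route) gives $679k, worse by 29.
Swapping Nimbus↔Summit (Nimbus→Route 7 $16k, Summit→Route 2 $55k) loses 149.

Maximum total: $708k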